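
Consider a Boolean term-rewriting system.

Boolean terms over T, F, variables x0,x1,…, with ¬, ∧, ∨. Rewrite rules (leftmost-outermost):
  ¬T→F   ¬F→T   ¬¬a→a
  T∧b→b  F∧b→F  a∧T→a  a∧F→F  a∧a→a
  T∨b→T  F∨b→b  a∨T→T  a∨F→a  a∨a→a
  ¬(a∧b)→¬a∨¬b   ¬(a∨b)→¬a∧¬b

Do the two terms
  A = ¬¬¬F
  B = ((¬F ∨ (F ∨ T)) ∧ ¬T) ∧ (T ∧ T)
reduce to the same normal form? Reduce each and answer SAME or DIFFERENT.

Term A:
  start: ¬¬¬F
  [1] ¬F
  [2] T

Term B:
  start: ((¬F ∨ (F ∨ T)) ∧ ¬T) ∧ (T ∧ T)
  [1] ((T ∨ (F ∨ T)) ∧ ¬T) ∧ (T ∧ T)
  [2] (T ∧ ¬T) ∧ (T ∧ T)
  [3] ¬T ∧ (T ∧ T)
  [4] F ∧ (T ∧ T)
  [5] F

Answer: DIFFERENT — A ⇓ T, B ⇓ F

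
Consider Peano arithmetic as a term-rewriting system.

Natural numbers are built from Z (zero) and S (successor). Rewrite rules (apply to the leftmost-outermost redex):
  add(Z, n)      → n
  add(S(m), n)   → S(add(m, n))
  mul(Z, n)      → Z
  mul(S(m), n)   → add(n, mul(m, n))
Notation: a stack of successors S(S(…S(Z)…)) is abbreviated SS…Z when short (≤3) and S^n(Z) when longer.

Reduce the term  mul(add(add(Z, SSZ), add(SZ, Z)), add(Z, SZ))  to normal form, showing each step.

  start: mul(add(add(Z, SSZ), add(SZ, Z)), add(Z, SZ))
  →1  mul(add(SSZ, add(SZ, Z)), add(Z, SZ))
  →2  mul(S(add(SZ, add(SZ, Z))), add(Z, SZ))
  →3  add(add(Z, SZ), mul(add(SZ, add(SZ, Z)), add(Z, SZ)))
  →4  add(SZ, mul(add(SZ, add(SZ, Z)), add(Z, SZ)))
  →5  S(add(Z, mul(add(SZ, add(SZ, Z)), add(Z, SZ))))
  →6  S(mul(add(SZ, add(SZ, Z)), add(Z, SZ)))
  →7  S(mul(S(add(Z, add(SZ, Z))), add(Z, SZ)))
  →8  S(add(add(Z, SZ), mul(add(Z, add(SZ, Z)), add(Z, SZ))))
  →9  S(add(SZ, mul(add(Z, add(SZ, Z)), add(Z, SZ))))
  →10  S(S(add(Z, mul(add(Z, add(SZ, Z)), add(Z, SZ)))))
  →11  S(S(mul(add(Z, add(SZ, Z)), add(Z, SZ))))
  →12  S(S(mul(add(SZ, Z), add(Z, SZ))))
  →13  S(S(mul(S(add(Z, Z)), add(Z, SZ))))
  →14  S(S(add(add(Z, SZ), mul(add(Z, Z), add(Z, SZ)))))
  →15  S(S(add(SZ, mul(add(Z, Z), add(Z, SZ)))))
  →16  S(S(S(add(Z, mul(add(Z, Z), add(Z, SZ))))))
  →17  S(S(S(mul(add(Z, Z), add(Z, SZ)))))
  →18  S(S(S(mul(Z, add(Z, SZ)))))
  →19  SSSZ

Answer: normal form = SSSZ  (in 19 steps)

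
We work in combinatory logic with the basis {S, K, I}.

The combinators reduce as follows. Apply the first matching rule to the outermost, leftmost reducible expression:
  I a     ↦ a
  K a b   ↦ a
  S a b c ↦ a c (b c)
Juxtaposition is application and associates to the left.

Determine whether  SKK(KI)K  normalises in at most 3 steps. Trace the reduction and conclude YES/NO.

  start: SKK(KI)K
  [1] K(KI)(K(KI))K
  [2] KIK
  [3] I

Answer: YES — reaches normal form I in 3 ≤ 3 steps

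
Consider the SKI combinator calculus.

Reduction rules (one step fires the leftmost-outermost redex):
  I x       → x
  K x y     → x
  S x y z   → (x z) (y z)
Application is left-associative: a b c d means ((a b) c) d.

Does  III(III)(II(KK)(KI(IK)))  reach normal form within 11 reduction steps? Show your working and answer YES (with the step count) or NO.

Answer: YES — reaches normal form K in 9 ≤ 11 steps

Reduction:
  start: III(III)(II(KK)(KI(IK)))
  step 1: II(III)(II(KK)(KI(IK)))
  step 2: I(III)(II(KK)(KI(IK)))
  step 3: III(II(KK)(KI(IK)))
  step 4: II(II(KK)(KI(IK)))
  step 5: I(II(KK)(KI(IK)))
  step 6: II(KK)(KI(IK))
  step 7: I(KK)(KI(IK))
  step 8: KK(KI(IK))
  step 9: K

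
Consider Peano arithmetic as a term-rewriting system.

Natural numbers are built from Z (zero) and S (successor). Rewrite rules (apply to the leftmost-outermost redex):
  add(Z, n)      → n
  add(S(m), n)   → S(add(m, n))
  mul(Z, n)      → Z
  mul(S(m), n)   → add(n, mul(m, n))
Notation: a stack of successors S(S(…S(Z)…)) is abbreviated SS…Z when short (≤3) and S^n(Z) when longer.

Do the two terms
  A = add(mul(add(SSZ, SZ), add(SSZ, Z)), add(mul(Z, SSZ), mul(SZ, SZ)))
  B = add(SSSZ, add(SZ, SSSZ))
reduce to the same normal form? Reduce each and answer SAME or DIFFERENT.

Answer: SAME — A ⇓ S^7(Z), B ⇓ S^7(Z)

Working:
Term A:
  start: add(mul(add(SSZ, SZ), add(SSZ, Z)), add(mul(Z, SSZ), mul(SZ, SZ)))
  [1] add(mul(S(add(SZ, SZ)), add(SSZ, Z)), add(mul(Z, SSZ), mul(SZ, SZ)))
  [2] add(add(add(SSZ, Z), mul(add(SZ, SZ), add(SSZ, Z))), add(mul(Z, SSZ), mul(SZ, SZ)))
  [3] add(add(S(add(SZ, Z)), mul(add(SZ, SZ), add(SSZ, Z))), add(mul(Z, SSZ), mul(SZ, SZ)))
  [4] add(S(add(add(SZ, Z), mul(add(SZ, SZ), add(SSZ, Z)))), add(mul(Z, SSZ), mul(SZ, SZ)))
  [5] S(add(add(add(SZ, Z), mul(add(SZ, SZ), add(SSZ, Z))), add(mul(Z, SSZ), mul(SZ, SZ))))
  [6] S(add(add(S(add(Z, Z)), mul(add(SZ, SZ), add(SSZ, Z))), add(mul(Z, SSZ), mul(SZ, SZ))))
  [7] S(add(S(add(add(Z, Z), mul(add(SZ, SZ), add(SSZ, Z)))), add(mul(Z, SSZ), mul(SZ, SZ))))
  [8] S(S(add(add(add(Z, Z), mul(add(SZ, SZ), add(SSZ, Z))), add(mul(Z, SSZ), mul(SZ, SZ)))))
  [9] S(S(add(add(Z, mul(add(SZ, SZ), add(SSZ, Z))), add(mul(Z, SSZ), mul(SZ, SZ)))))
  [10] S(S(add(mul(add(SZ, SZ), add(SSZ, Z)), add(mul(Z, SSZ), mul(SZ, SZ)))))
  [11] S(S(add(mul(S(add(Z, SZ)), add(SSZ, Z)), add(mul(Z, SSZ), mul(SZ, SZ)))))
  [12] S(S(add(add(add(SSZ, Z), mul(add(Z, SZ), add(SSZ, Z))), add(mul(Z, SSZ), mul(SZ, SZ)))))
  [13] S(S(add(add(S(add(SZ, Z)), mul(add(Z, SZ), add(SSZ, Z))), add(mul(Z, SSZ), mul(SZ, SZ)))))
  [14] S(S(add(S(add(add(SZ, Z), mul(add(Z, SZ), add(SSZ, Z)))), add(mul(Z, SSZ), mul(SZ, SZ)))))
  [15] S(S(S(add(add(add(SZ, Z), mul(add(Z, SZ), add(SSZ, Z))), add(mul(Z, SSZ), mul(SZ, SZ))))))
  [16] S(S(S(add(add(S(add(Z, Z)), mul(add(Z, SZ), add(SSZ, Z))), add(mul(Z, SSZ), mul(SZ, SZ))))))
  [17] S(S(S(add(S(add(add(Z, Z), mul(add(Z, SZ), add(SSZ, Z)))), add(mul(Z, SSZ), mul(SZ, SZ))))))
  [18] S(S(S(S(add(add(add(Z, Z), mul(add(Z, SZ), add(SSZ, Z))), add(mul(Z, SSZ), mul(SZ, SZ)))))))
  [19] S(S(S(S(add(add(Z, mul(add(Z, SZ), add(SSZ, Z))), add(mul(Z, SSZ), mul(SZ, SZ)))))))
  [20] S(S(S(S(add(mul(add(Z, SZ), add(SSZ, Z)), add(mul(Z, SSZ), mul(SZ, SZ)))))))
  [21] S(S(S(S(add(mul(SZ, add(SSZ, Z)), add(mul(Z, SSZ), mul(SZ, SZ)))))))
  [22] S(S(S(S(add(add(add(SSZ, Z), mul(Z, add(SSZ, Z))), add(mul(Z, SSZ), mul(SZ, SZ)))))))
  [23] S(S(S(S(add(add(S(add(SZ, Z)), mul(Z, add(SSZ, Z))), add(mul(Z, SSZ), mul(SZ, SZ)))))))
  [24] S(S(S(S(add(S(add(add(SZ, Z), mul(Z, add(SSZ, Z)))), add(mul(Z, SSZ), mul(SZ, SZ)))))))
  [25] S(S(S(S(S(add(add(add(SZ, Z), mul(Z, add(SSZ, Z))), add(mul(Z, SSZ), mul(SZ, SZ))))))))
  [26] S(S(S(S(S(add(add(S(add(Z, Z)), mul(Z, add(SSZ, Z))), add(mul(Z, SSZ), mul(SZ, SZ))))))))
  [27] S(S(S(S(S(add(S(add(add(Z, Z), mul(Z, add(SSZ, Z)))), add(mul(Z, SSZ), mul(SZ, SZ))))))))
  [28] S(S(S(S(S(S(add(add(add(Z, Z), mul(Z, add(SSZ, Z))), add(mul(Z, SSZ), mul(SZ, SZ)))))))))
  [29] S(S(S(S(S(S(add(add(Z, mul(Z, add(SSZ, Z))), add(mul(Z, SSZ), mul(SZ, SZ)))))))))
  [30] S(S(S(S(S(S(add(mul(Z, add(SSZ, Z)), add(mul(Z, SSZ), mul(SZ, SZ)))))))))
  [31] S(S(S(S(S(S(add(Z, add(mul(Z, SSZ), mul(SZ, SZ)))))))))
  [32] S(S(S(S(S(S(add(mul(Z, SSZ), mul(SZ, SZ))))))))
  [33] S(S(S(S(S(S(add(Z, mul(SZ, SZ))))))))
  [34] S(S(S(S(S(S(mul(SZ, SZ)))))))
  [35] S(S(S(S(S(S(add(SZ, mul(Z, SZ))))))))
  [36] S(S(S(S(S(S(S(add(Z, mul(Z, SZ)))))))))
  [37] S(S(S(S(S(S(S(mul(Z, SZ))))))))
  [38] S^7(Z)

Term B:
  start: add(SSSZ, add(SZ, SSSZ))
  [1] S(add(SSZ, add(SZ, SSSZ)))
  [2] S(S(add(SZ, add(SZ, SSSZ))))
  [3] S(S(S(add(Z, add(SZ, SSSZ)))))
  [4] S(S(S(add(SZ, SSSZ))))
  [5] S(S(S(S(add(Z, SSSZ)))))
  [6] S^7(Z)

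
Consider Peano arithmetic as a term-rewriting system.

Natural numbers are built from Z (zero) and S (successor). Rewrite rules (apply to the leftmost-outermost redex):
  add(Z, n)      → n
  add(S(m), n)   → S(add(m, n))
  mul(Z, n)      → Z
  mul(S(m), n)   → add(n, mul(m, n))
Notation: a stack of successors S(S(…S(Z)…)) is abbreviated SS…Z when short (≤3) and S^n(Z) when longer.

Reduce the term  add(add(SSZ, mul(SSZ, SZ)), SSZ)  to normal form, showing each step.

Answer: normal form = S^6(Z)  (in 15 steps)

Working:
  start: add(add(SSZ, mul(SSZ, SZ)), SSZ)
  [1] add(S(add(SZ, mul(SSZ, SZ))), SSZ)
  [2] S(add(add(SZ, mul(SSZ, SZ)), SSZ))
  [3] S(add(S(add(Z, mul(SSZ, SZ))), SSZ))
  [4] S(S(add(add(Z, mul(SSZ, SZ)), SSZ)))
  [5] S(S(add(mul(SSZ, SZ), SSZ)))
  [6] S(S(add(add(SZ, mul(SZ, SZ)), SSZ)))
  [7] S(S(add(S(add(Z, mul(SZ, SZ))), SSZ)))
  [8] S(S(S(add(add(Z, mul(SZ, SZ)), SSZ))))
  [9] S(S(S(add(mul(SZ, SZ), SSZ))))
  [10] S(S(S(add(add(SZ, mul(Z, SZ)), SSZ))))
  [11] S(S(S(add(S(add(Z, mul(Z, SZ))), SSZ))))
  [12] S(S(S(S(add(add(Z, mul(Z, SZ)), SSZ)))))
  [13] S(S(S(S(add(mul(Z, SZ), SSZ)))))
  [14] S(S(S(S(add(Z, SSZ)))))
  [15] S^6(Z)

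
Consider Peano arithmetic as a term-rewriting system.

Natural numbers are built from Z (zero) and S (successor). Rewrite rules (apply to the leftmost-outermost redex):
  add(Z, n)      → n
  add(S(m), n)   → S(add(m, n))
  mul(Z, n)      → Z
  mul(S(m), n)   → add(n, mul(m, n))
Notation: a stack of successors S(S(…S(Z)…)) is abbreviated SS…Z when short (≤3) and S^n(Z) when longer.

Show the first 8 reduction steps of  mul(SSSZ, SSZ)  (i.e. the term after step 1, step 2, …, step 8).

Answer: after 8 steps: S(S(S(S(mul(SZ, SSZ)))))

Working:
  start: mul(SSSZ, SSZ)
  →1  add(SSZ, mul(SSZ, SSZ))
  →2  S(add(SZ, mul(SSZ, SSZ)))
  →3  S(S(add(Z, mul(SSZ, SSZ))))
  →4  S(S(mul(SSZ, SSZ)))
  →5  S(S(add(SSZ, mul(SZ, SSZ))))
  →6  S(S(S(add(SZ, mul(SZ, SSZ)))))
  →7  S(S(S(S(add(Z, mul(SZ, SSZ))))))
  →8  S(S(S(S(mul(SZ, SSZ)))))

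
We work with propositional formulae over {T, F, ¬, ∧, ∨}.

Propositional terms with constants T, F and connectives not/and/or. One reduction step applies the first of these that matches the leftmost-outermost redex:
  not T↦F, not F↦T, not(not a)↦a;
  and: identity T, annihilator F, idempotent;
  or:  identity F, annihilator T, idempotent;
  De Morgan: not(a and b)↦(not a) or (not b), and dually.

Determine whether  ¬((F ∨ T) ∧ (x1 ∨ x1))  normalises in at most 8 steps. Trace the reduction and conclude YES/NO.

  start: ¬((F ∨ T) ∧ (x1 ∨ x1))
  →1  ¬(F ∨ T) ∨ ¬(x1 ∨ x1)
  →2  (¬F ∧ ¬T) ∨ ¬(x1 ∨ x1)
  →3  (T ∧ ¬T) ∨ ¬(x1 ∨ x1)
  →4  ¬T ∨ ¬(x1 ∨ x1)
  →5  F ∨ ¬(x1 ∨ x1)
  →6  ¬(x1 ∨ x1)
  →7  ¬x1 ∧ ¬x1
  →8  ¬x1

Answer: YES — reaches normal form ¬x1 in 8 ≤ 8 steps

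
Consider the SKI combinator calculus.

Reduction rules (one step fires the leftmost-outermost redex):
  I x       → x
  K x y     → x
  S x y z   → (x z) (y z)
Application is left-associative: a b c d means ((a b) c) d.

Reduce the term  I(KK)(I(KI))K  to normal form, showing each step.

Answer: normal form = KK  (in 2 steps)

Reduction:
  start: I(KK)(I(KI))K
  step 1: KK(I(KI))K
  step 2: KK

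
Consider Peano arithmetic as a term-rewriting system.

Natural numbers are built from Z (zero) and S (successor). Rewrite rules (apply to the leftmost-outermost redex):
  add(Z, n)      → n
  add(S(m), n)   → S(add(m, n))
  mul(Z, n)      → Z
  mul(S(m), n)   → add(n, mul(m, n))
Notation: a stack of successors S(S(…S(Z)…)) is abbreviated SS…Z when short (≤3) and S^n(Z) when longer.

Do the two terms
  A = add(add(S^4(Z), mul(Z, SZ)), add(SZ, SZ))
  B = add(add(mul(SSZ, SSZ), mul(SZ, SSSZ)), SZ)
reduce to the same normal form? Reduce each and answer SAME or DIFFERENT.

Term A:
  start: add(add(S^4(Z), mul(Z, SZ)), add(SZ, SZ))
  step 1: add(S(add(SSSZ, mul(Z, SZ))), add(SZ, SZ))
  step 2: S(add(add(SSSZ, mul(Z, SZ)), add(SZ, SZ)))
  step 3: S(add(S(add(SSZ, mul(Z, SZ))), add(SZ, SZ)))
  step 4: S(S(add(add(SSZ, mul(Z, SZ)), add(SZ, SZ))))
  step 5: S(S(add(S(add(SZ, mul(Z, SZ))), add(SZ, SZ))))
  step 6: S(S(S(add(add(SZ, mul(Z, SZ)), add(SZ, SZ)))))
  step 7: S(S(S(add(S(add(Z, mul(Z, SZ))), add(SZ, SZ)))))
  step 8: S(S(S(S(add(add(Z, mul(Z, SZ)), add(SZ, SZ))))))
  step 9: S(S(S(S(add(mul(Z, SZ), add(SZ, SZ))))))
  step 10: S(S(S(S(add(Z, add(SZ, SZ))))))
  step 11: S(S(S(S(add(SZ, SZ)))))
  step 12: S(S(S(S(S(add(Z, SZ))))))
  step 13: S^6(Z)

Term B:
  start: add(add(mul(SSZ, SSZ), mul(SZ, SSSZ)), SZ)
  step 1: add(add(add(SSZ, mul(SZ, SSZ)), mul(SZ, SSSZ)), SZ)
  step 2: add(add(S(add(SZ, mul(SZ, SSZ))), mul(SZ, SSSZ)), SZ)
  step 3: add(S(add(add(SZ, mul(SZ, SSZ)), mul(SZ, SSSZ))), SZ)
  step 4: S(add(add(add(SZ, mul(SZ, SSZ)), mul(SZ, SSSZ)), SZ))
  step 5: S(add(add(S(add(Z, mul(SZ, SSZ))), mul(SZ, SSSZ)), SZ))
  step 6: S(add(S(add(add(Z, mul(SZ, SSZ)), mul(SZ, SSSZ))), SZ))
  step 7: S(S(add(add(add(Z, mul(SZ, SSZ)), mul(SZ, SSSZ)), SZ)))
  step 8: S(S(add(add(mul(SZ, SSZ), mul(SZ, SSSZ)), SZ)))
  step 9: S(S(add(add(add(SSZ, mul(Z, SSZ)), mul(SZ, SSSZ)), SZ)))
  step 10: S(S(add(add(S(add(SZ, mul(Z, SSZ))), mul(SZ, SSSZ)), SZ)))
  step 11: S(S(add(S(add(add(SZ, mul(Z, SSZ)), mul(SZ, SSSZ))), SZ)))
  step 12: S(S(S(add(add(add(SZ, mul(Z, SSZ)), mul(SZ, SSSZ)), SZ))))
  step 13: S(S(S(add(add(S(add(Z, mul(Z, SSZ))), mul(SZ, SSSZ)), SZ))))
  step 14: S(S(S(add(S(add(add(Z, mul(Z, SSZ)), mul(SZ, SSSZ))), SZ))))
  step 15: S(S(S(S(add(add(add(Z, mul(Z, SSZ)), mul(SZ, SSSZ)), SZ)))))
  step 16: S(S(S(S(add(add(mul(Z, SSZ), mul(SZ, SSSZ)), SZ)))))
  step 17: S(S(S(S(add(add(Z, mul(SZ, SSSZ)), SZ)))))
  step 18: S(S(S(S(add(mul(SZ, SSSZ), SZ)))))
  step 19: S(S(S(S(add(add(SSSZ, mul(Z, SSSZ)), SZ)))))
  step 20: S(S(S(S(add(S(add(SSZ, mul(Z, SSSZ))), SZ)))))
  step 21: S(S(S(S(S(add(add(SSZ, mul(Z, SSSZ)), SZ))))))
  step 22: S(S(S(S(S(add(S(add(SZ, mul(Z, SSSZ))), SZ))))))
  step 23: S(S(S(S(S(S(add(add(SZ, mul(Z, SSSZ)), SZ)))))))
  step 24: S(S(S(S(S(S(add(S(add(Z, mul(Z, SSSZ))), SZ)))))))
  step 25: S(S(S(S(S(S(S(add(add(Z, mul(Z, SSSZ)), SZ))))))))
  step 26: S(S(S(S(S(S(S(add(mul(Z, SSSZ), SZ))))))))
  step 27: S(S(S(S(S(S(S(add(Z, SZ))))))))
  step 28: S^8(Z)

Answer: DIFFERENT — A ⇓ S^6(Z), B ⇓ S^8(Z)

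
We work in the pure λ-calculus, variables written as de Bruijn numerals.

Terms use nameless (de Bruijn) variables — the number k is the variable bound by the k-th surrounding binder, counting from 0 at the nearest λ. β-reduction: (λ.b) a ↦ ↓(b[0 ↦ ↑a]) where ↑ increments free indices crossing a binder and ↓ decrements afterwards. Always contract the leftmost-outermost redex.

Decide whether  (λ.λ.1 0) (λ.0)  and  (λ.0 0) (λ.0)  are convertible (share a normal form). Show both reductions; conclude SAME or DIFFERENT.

Answer: SAME — A ⇓ λ.0, B ⇓ λ.0

Working:
Term A:
  start: (λ.λ.1 0) (λ.0)
  →1  λ.(λ.0) 0
  →2  λ.0

Term B:
  start: (λ.0 0) (λ.0)
  →1  (λ.0) (λ.0)
  →2  λ.0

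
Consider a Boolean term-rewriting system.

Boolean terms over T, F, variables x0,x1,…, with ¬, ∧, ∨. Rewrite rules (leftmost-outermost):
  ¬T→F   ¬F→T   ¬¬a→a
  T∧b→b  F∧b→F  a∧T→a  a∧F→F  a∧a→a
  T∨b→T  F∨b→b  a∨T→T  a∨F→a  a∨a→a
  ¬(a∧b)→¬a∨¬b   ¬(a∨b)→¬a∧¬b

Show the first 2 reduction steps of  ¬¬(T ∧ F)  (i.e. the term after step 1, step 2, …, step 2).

  start: ¬¬(T ∧ F)
  →1  T ∧ F
  →2  F

Answer: after 2 steps: F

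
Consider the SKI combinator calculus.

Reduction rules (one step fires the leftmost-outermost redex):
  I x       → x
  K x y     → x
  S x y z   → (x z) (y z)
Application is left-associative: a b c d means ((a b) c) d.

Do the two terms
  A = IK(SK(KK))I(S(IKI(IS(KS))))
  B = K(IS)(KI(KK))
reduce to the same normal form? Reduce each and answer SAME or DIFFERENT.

Term A:
  start: IK(SK(KK))I(S(IKI(IS(KS))))
  →1  K(SK(KK))I(S(IKI(IS(KS))))
  →2  SK(KK)(S(IKI(IS(KS))))
  →3  K(S(IKI(IS(KS))))(KK(S(IKI(IS(KS)))))
  →4  S(IKI(IS(KS)))
  →5  S(KI(IS(KS)))
  →6  SI

Term B:
  start: K(IS)(KI(KK))
  →1  IS
  →2  S

Answer: DIFFERENT — A ⇓ SI, B ⇓ S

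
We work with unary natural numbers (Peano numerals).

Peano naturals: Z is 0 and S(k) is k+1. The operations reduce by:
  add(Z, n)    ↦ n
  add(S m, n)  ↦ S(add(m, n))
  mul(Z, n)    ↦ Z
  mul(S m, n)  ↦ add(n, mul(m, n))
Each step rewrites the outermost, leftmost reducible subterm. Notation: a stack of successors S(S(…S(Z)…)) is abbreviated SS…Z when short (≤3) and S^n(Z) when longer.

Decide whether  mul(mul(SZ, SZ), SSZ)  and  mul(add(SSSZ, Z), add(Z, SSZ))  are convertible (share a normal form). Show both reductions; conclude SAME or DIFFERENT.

Term A:
  start: mul(mul(SZ, SZ), SSZ)
  step 1: mul(add(SZ, mul(Z, SZ)), SSZ)
  step 2: mul(S(add(Z, mul(Z, SZ))), SSZ)
  step 3: add(SSZ, mul(add(Z, mul(Z, SZ)), SSZ))
  step 4: S(add(SZ, mul(add(Z, mul(Z, SZ)), SSZ)))
  step 5: S(S(add(Z, mul(add(Z, mul(Z, SZ)), SSZ))))
  step 6: S(S(mul(add(Z, mul(Z, SZ)), SSZ)))
  step 7: S(S(mul(mul(Z, SZ), SSZ)))
  step 8: S(S(mul(Z, SSZ)))
  step 9: SSZ

Term B:
  start: mul(add(SSSZ, Z), add(Z, SSZ))
  step 1: mul(S(add(SSZ, Z)), add(Z, SSZ))
  step 2: add(add(Z, SSZ), mul(add(SSZ, Z), add(Z, SSZ)))
  step 3: add(SSZ, mul(add(SSZ, Z), add(Z, SSZ)))
  step 4: S(add(SZ, mul(add(SSZ, Z), add(Z, SSZ))))
  step 5: S(S(add(Z, mul(add(SSZ, Z), add(Z, SSZ)))))
  step 6: S(S(mul(add(SSZ, Z), add(Z, SSZ))))
  step 7: S(S(mul(S(add(SZ, Z)), add(Z, SSZ))))
  step 8: S(S(add(add(Z, SSZ), mul(add(SZ, Z), add(Z, SSZ)))))
  step 9: S(S(add(SSZ, mul(add(SZ, Z), add(Z, SSZ)))))
  step 10: S(S(S(add(SZ, mul(add(SZ, Z), add(Z, SSZ))))))
  step 11: S(S(S(S(add(Z, mul(add(SZ, Z), add(Z, SSZ)))))))
  step 12: S(S(S(S(mul(add(SZ, Z), add(Z, SSZ))))))
  step 13: S(S(S(S(mul(S(add(Z, Z)), add(Z, SSZ))))))
  step 14: S(S(S(S(add(add(Z, SSZ), mul(add(Z, Z), add(Z, SSZ)))))))
  step 15: S(S(S(S(add(SSZ, mul(add(Z, Z), add(Z, SSZ)))))))
  step 16: S(S(S(S(S(add(SZ, mul(add(Z, Z), add(Z, SSZ))))))))
  step 17: S(S(S(S(S(S(add(Z, mul(add(Z, Z), add(Z, SSZ)))))))))
  step 18: S(S(S(S(S(S(mul(add(Z, Z), add(Z, SSZ))))))))
  step 19: S(S(S(S(S(S(mul(Z, add(Z, SSZ))))))))
  step 20: S^6(Z)

Answer: DIFFERENT — A ⇓ SSZ, B ⇓ S^6(Z)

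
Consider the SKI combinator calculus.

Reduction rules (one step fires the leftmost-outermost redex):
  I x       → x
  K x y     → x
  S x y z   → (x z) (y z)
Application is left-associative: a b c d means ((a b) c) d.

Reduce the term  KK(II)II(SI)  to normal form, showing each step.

Answer: normal form = SI  (in 3 steps)

Working:
  start: KK(II)II(SI)
  →1  KII(SI)
  →2  I(SI)
  →3  SI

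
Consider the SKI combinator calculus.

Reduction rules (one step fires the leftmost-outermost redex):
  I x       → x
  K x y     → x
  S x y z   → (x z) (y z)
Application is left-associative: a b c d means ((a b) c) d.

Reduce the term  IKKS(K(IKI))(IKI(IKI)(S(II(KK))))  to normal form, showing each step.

Answer: normal form = K(KI)  (in 4 steps)

Working:
  start: IKKS(K(IKI))(IKI(IKI)(S(II(KK))))
  step 1: KKS(K(IKI))(IKI(IKI)(S(II(KK))))
  step 2: K(K(IKI))(IKI(IKI)(S(II(KK))))
  step 3: K(IKI)
  step 4: K(KI)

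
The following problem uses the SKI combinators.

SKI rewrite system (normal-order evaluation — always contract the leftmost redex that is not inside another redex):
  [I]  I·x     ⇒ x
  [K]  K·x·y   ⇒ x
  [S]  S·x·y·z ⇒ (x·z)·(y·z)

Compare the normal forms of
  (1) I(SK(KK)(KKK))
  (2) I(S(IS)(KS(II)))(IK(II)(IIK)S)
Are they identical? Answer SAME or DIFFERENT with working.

Answer: DIFFERENT — A ⇓ K, B ⇓ SS(SS)

Derivation:
Term A:
  start: I(SK(KK)(KKK))
  →1  SK(KK)(KKK)
  →2  K(KKK)(KK(KKK))
  →3  KKK
  →4  K

Term B:
  start: I(S(IS)(KS(II)))(IK(II)(IIK)S)
  →1  S(IS)(KS(II))(IK(II)(IIK)S)
  →2  IS(IK(II)(IIK)S)(KS(II)(IK(II)(IIK)S))
  →3  S(IK(II)(IIK)S)(KS(II)(IK(II)(IIK)S))
  →4  S(K(II)(IIK)S)(KS(II)(IK(II)(IIK)S))
  →5  S(IIS)(KS(II)(IK(II)(IIK)S))
  →6  S(IS)(KS(II)(IK(II)(IIK)S))
  →7  SS(KS(II)(IK(II)(IIK)S))
  →8  SS(S(IK(II)(IIK)S))
  →9  SS(S(K(II)(IIK)S))
  →10  SS(S(IIS))
  →11  SS(S(IS))
  →12  SS(SS)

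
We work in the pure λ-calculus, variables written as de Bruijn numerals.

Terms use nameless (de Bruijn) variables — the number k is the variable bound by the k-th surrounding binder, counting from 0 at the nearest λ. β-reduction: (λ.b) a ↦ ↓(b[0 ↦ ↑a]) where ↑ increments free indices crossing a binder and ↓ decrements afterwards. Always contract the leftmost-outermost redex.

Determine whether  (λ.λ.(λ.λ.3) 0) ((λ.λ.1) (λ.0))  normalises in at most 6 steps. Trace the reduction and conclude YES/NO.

  start: (λ.λ.(λ.λ.3) 0) ((λ.λ.1) (λ.0))
  →1  λ.(λ.λ.(λ.λ.1) (λ.0)) 0
  →2  λ.λ.(λ.λ.1) (λ.0)
  →3  λ.λ.λ.λ.0

Answer: YES — reaches normal form λ.λ.λ.λ.0 in 3 ≤ 6 steps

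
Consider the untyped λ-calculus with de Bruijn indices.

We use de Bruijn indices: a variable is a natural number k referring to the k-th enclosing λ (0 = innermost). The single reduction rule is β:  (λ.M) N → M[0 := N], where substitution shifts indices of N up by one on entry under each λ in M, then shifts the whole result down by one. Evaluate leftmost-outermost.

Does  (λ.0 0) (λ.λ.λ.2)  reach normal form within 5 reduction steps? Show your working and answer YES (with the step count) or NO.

  start: (λ.0 0) (λ.λ.λ.2)
  [1] (λ.λ.λ.2) (λ.λ.λ.2)
  [2] λ.λ.λ.λ.λ.2

Answer: YES — reaches normal form λ.λ.λ.λ.λ.2 in 2 ≤ 5 steps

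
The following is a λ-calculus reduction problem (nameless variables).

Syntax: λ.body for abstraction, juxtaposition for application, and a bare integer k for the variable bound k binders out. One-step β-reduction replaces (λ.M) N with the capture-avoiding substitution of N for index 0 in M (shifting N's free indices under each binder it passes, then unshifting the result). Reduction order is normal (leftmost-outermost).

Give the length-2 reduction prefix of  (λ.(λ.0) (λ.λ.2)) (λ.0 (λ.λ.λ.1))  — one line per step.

  start: (λ.(λ.0) (λ.λ.2)) (λ.0 (λ.λ.λ.1))
  [1] (λ.0) (λ.λ.λ.0 (λ.λ.λ.1))
  [2] λ.λ.λ.0 (λ.λ.λ.1)

Answer: after 2 steps: λ.λ.λ.0 (λ.λ.λ.1)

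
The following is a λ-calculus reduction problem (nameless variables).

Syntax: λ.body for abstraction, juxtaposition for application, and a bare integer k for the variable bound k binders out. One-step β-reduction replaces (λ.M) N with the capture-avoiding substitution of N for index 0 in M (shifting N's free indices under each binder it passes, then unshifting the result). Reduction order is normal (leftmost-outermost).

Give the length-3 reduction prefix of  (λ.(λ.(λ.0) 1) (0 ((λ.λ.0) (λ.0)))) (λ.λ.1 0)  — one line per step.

  start: (λ.(λ.(λ.0) 1) (0 ((λ.λ.0) (λ.0)))) (λ.λ.1 0)
  →1  (λ.(λ.0) (λ.λ.1 0)) ((λ.λ.1 0) ((λ.λ.0) (λ.0)))
  →2  (λ.0) (λ.λ.1 0)
  →3  λ.λ.1 0

Answer: after 3 steps: λ.λ.1 0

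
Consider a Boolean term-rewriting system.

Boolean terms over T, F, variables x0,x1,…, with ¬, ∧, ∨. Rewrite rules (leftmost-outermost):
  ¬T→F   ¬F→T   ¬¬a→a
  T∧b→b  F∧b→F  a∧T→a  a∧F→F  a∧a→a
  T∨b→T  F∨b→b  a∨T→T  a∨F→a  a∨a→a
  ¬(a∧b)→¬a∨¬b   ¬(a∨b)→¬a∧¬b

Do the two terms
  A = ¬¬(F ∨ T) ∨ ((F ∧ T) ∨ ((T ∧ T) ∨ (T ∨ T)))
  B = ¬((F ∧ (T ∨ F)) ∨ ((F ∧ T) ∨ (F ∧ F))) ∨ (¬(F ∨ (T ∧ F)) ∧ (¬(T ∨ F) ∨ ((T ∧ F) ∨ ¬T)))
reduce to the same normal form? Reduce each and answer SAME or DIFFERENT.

Term A:
  start: ¬¬(F ∨ T) ∨ ((F ∧ T) ∨ ((T ∧ T) ∨ (T ∨ T)))
  [1] (F ∨ T) ∨ ((F ∧ T) ∨ ((T ∧ T) ∨ (T ∨ T)))
  [2] T ∨ ((F ∧ T) ∨ ((T ∧ T) ∨ (T ∨ T)))
  [3] T

Term B:
  start: ¬((F ∧ (T ∨ F)) ∨ ((F ∧ T) ∨ (F ∧ F))) ∨ (¬(F ∨ (T ∧ F)) ∧ (¬(T ∨ F) ∨ ((T ∧ F) ∨ ¬T)))
  [1] (¬(F ∧ (T ∨ F)) ∧ ¬((F ∧ T) ∨ (F ∧ F))) ∨ (¬(F ∨ (T ∧ F)) ∧ (¬(T ∨ F) ∨ ((T ∧ F) ∨ ¬T)))
  [2] ((¬F ∨ ¬(T ∨ F)) ∧ ¬((F ∧ T) ∨ (F ∧ F))) ∨ (¬(F ∨ (T ∧ F)) ∧ (¬(T ∨ F) ∨ ((T ∧ F) ∨ ¬T)))
  [3] ((T ∨ ¬(T ∨ F)) ∧ ¬((F ∧ T) ∨ (F ∧ F))) ∨ (¬(F ∨ (T ∧ F)) ∧ (¬(T ∨ F) ∨ ((T ∧ F) ∨ ¬T)))
  [4] (T ∧ ¬((F ∧ T) ∨ (F ∧ F))) ∨ (¬(F ∨ (T ∧ F)) ∧ (¬(T ∨ F) ∨ ((T ∧ F) ∨ ¬T)))
  [5] ¬((F ∧ T) ∨ (F ∧ F)) ∨ (¬(F ∨ (T ∧ F)) ∧ (¬(T ∨ F) ∨ ((T ∧ F) ∨ ¬T)))
  [6] (¬(F ∧ T) ∧ ¬(F ∧ F)) ∨ (¬(F ∨ (T ∧ F)) ∧ (¬(T ∨ F) ∨ ((T ∧ F) ∨ ¬T)))
  [7] ((¬F ∨ ¬T) ∧ ¬(F ∧ F)) ∨ (¬(F ∨ (T ∧ F)) ∧ (¬(T ∨ F) ∨ ((T ∧ F) ∨ ¬T)))
  [8] ((T ∨ ¬T) ∧ ¬(F ∧ F)) ∨ (¬(F ∨ (T ∧ F)) ∧ (¬(T ∨ F) ∨ ((T ∧ F) ∨ ¬T)))
  [9] (T ∧ ¬(F ∧ F)) ∨ (¬(F ∨ (T ∧ F)) ∧ (¬(T ∨ F) ∨ ((T ∧ F) ∨ ¬T)))
  [10] ¬(F ∧ F) ∨ (¬(F ∨ (T ∧ F)) ∧ (¬(T ∨ F) ∨ ((T ∧ F) ∨ ¬T)))
  [11] (¬F ∨ ¬F) ∨ (¬(F ∨ (T ∧ F)) ∧ (¬(T ∨ F) ∨ ((T ∧ F) ∨ ¬T)))
  [12] ¬F ∨ (¬(F ∨ (T ∧ F)) ∧ (¬(T ∨ F) ∨ ((T ∧ F) ∨ ¬T)))
  [13] T ∨ (¬(F ∨ (T ∧ F)) ∧ (¬(T ∨ F) ∨ ((T ∧ F) ∨ ¬T)))
  [14] T

Answer: SAME — A ⇓ T, B ⇓ T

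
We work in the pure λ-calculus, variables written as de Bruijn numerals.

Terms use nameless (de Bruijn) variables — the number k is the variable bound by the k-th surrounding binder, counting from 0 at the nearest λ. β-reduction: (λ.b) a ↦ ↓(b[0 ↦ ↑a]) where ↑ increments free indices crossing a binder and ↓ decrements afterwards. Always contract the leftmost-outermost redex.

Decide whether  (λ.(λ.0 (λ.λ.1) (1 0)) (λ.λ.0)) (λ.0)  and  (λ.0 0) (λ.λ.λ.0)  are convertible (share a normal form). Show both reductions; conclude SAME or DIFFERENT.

Answer: SAME — A ⇓ λ.λ.0, B ⇓ λ.λ.0

Working:
Term A:
  start: (λ.(λ.0 (λ.λ.1) (1 0)) (λ.λ.0)) (λ.0)
  →1  (λ.0 (λ.λ.1) ((λ.0) 0)) (λ.λ.0)
  →2  (λ.λ.0) (λ.λ.1) ((λ.0) (λ.λ.0))
  →3  (λ.0) ((λ.0) (λ.λ.0))
  →4  (λ.0) (λ.λ.0)
  →5  λ.λ.0

Term B:
  start: (λ.0 0) (λ.λ.λ.0)
  →1  (λ.λ.λ.0) (λ.λ.λ.0)
  →2  λ.λ.0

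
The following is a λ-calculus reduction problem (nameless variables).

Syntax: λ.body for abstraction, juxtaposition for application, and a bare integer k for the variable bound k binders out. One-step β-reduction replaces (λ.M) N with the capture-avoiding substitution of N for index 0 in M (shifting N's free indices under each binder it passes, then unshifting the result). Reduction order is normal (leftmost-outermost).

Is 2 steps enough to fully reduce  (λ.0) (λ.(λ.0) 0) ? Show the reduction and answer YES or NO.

  start: (λ.0) (λ.(λ.0) 0)
  step 1: λ.(λ.0) 0
  step 2: λ.0

Answer: YES — reaches normal form λ.0 in 2 ≤ 2 steps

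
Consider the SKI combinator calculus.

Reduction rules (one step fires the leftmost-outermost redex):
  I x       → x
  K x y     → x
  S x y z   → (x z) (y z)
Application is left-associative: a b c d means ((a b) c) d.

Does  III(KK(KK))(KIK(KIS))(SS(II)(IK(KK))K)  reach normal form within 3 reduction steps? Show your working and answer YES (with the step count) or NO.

Answer: NO — after 3 steps the term is KK(KK)(KIK(KIS))(SS(II)(IK(KK))K), not yet normal

Derivation:
  start: III(KK(KK))(KIK(KIS))(SS(II)(IK(KK))K)
  →1  II(KK(KK))(KIK(KIS))(SS(II)(IK(KK))K)
  →2  I(KK(KK))(KIK(KIS))(SS(II)(IK(KK))K)
  →3  KK(KK)(KIK(KIS))(SS(II)(IK(KK))K)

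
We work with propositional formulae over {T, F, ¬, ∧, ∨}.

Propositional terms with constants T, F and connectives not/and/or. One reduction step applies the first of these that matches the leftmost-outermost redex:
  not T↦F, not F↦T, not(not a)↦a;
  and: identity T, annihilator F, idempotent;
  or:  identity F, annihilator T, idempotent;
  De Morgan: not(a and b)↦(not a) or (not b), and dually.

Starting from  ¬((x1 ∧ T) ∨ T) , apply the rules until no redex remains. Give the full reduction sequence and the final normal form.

Answer: normal form = F  (in 6 steps)

Working:
  start: ¬((x1 ∧ T) ∨ T)
  step 1: ¬(x1 ∧ T) ∧ ¬T
  step 2: (¬x1 ∨ ¬T) ∧ ¬T
  step 3: (¬x1 ∨ F) ∧ ¬T
  step 4: ¬x1 ∧ ¬T
  step 5: ¬x1 ∧ F
  step 6: F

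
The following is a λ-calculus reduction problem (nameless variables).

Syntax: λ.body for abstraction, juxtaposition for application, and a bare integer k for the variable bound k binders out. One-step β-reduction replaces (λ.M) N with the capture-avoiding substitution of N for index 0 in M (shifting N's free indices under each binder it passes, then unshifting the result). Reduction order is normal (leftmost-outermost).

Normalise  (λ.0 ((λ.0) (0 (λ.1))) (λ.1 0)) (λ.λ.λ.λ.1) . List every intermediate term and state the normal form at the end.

  start: (λ.0 ((λ.0) (0 (λ.1))) (λ.1 0)) (λ.λ.λ.λ.1)
  [1] (λ.λ.λ.λ.1) ((λ.0) ((λ.λ.λ.λ.1) (λ.λ.λ.λ.λ.1))) (λ.(λ.λ.λ.λ.1) 0)
  [2] (λ.λ.λ.1) (λ.(λ.λ.λ.λ.1) 0)
  [3] λ.λ.1

Answer: normal form = λ.λ.1  (in 3 steps)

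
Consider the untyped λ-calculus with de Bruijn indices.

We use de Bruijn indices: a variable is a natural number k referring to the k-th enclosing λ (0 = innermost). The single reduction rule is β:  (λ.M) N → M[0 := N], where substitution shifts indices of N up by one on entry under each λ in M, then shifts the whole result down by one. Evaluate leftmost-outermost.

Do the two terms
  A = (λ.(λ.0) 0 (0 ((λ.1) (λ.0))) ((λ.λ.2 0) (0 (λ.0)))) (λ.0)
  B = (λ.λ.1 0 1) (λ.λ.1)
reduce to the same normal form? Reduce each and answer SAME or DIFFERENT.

Answer: SAME — A ⇓ λ.0, B ⇓ λ.0

Reduction:
Term A:
  start: (λ.(λ.0) 0 (0 ((λ.1) (λ.0))) ((λ.λ.2 0) (0 (λ.0)))) (λ.0)
  step 1: (λ.0) (λ.0) ((λ.0) ((λ.λ.0) (λ.0))) ((λ.λ.(λ.0) 0) ((λ.0) (λ.0)))
  step 2: (λ.0) ((λ.0) ((λ.λ.0) (λ.0))) ((λ.λ.(λ.0) 0) ((λ.0) (λ.0)))
  step 3: (λ.0) ((λ.λ.0) (λ.0)) ((λ.λ.(λ.0) 0) ((λ.0) (λ.0)))
  step 4: (λ.λ.0) (λ.0) ((λ.λ.(λ.0) 0) ((λ.0) (λ.0)))
  step 5: (λ.0) ((λ.λ.(λ.0) 0) ((λ.0) (λ.0)))
  step 6: (λ.λ.(λ.0) 0) ((λ.0) (λ.0))
  step 7: λ.(λ.0) 0
  step 8: λ.0

Term B:
  start: (λ.λ.1 0 1) (λ.λ.1)
  step 1: λ.(λ.λ.1) 0 (λ.λ.1)
  step 2: λ.(λ.1) (λ.λ.1)
  step 3: λ.0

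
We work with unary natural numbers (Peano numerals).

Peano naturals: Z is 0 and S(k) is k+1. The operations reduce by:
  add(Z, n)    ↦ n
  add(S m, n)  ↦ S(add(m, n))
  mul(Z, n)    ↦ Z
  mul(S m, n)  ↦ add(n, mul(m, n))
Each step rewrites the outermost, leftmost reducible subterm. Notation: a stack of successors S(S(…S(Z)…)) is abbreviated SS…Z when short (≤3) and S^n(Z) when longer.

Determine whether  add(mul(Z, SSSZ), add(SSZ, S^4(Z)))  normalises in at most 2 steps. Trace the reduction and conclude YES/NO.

  start: add(mul(Z, SSSZ), add(SSZ, S^4(Z)))
  →1  add(Z, add(SSZ, S^4(Z)))
  →2  add(SSZ, S^4(Z))

Answer: NO — after 2 steps the term is add(SSZ, S^4(Z)), not yet normal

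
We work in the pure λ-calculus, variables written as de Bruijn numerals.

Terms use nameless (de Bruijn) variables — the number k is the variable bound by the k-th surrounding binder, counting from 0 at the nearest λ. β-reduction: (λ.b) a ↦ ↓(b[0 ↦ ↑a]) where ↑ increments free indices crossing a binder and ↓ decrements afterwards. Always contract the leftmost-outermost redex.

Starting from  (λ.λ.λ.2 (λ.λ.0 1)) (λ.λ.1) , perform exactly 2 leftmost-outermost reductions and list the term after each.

  start: (λ.λ.λ.2 (λ.λ.0 1)) (λ.λ.1)
  →1  λ.λ.(λ.λ.1) (λ.λ.0 1)
  →2  λ.λ.λ.λ.λ.0 1

Answer: after 2 steps: λ.λ.λ.λ.λ.0 1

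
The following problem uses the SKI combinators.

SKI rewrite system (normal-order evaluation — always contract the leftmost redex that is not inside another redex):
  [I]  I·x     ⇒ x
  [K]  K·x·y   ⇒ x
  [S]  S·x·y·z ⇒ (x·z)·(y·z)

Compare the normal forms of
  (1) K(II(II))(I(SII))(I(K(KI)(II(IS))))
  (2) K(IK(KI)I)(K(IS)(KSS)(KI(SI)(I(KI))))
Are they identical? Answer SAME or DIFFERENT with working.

Answer: SAME — A ⇓ KI, B ⇓ KI

Reduction:
Term A:
  start: K(II(II))(I(SII))(I(K(KI)(II(IS))))
  [1] II(II)(I(K(KI)(II(IS))))
  [2] I(II)(I(K(KI)(II(IS))))
  [3] II(I(K(KI)(II(IS))))
  [4] I(I(K(KI)(II(IS))))
  [5] I(K(KI)(II(IS)))
  [6] K(KI)(II(IS))
  [7] KI

Term B:
  start: K(IK(KI)I)(K(IS)(KSS)(KI(SI)(I(KI))))
  [1] IK(KI)I
  [2] K(KI)I
  [3] KI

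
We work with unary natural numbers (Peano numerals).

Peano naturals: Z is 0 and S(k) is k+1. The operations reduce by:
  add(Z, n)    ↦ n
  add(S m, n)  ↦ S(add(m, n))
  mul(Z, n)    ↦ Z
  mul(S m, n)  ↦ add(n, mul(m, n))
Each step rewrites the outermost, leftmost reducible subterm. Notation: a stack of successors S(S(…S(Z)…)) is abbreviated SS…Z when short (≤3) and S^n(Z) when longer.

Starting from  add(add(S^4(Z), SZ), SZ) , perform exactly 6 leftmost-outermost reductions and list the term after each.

  start: add(add(S^4(Z), SZ), SZ)
  step 1: add(S(add(SSSZ, SZ)), SZ)
  step 2: S(add(add(SSSZ, SZ), SZ))
  step 3: S(add(S(add(SSZ, SZ)), SZ))
  step 4: S(S(add(add(SSZ, SZ), SZ)))
  step 5: S(S(add(S(add(SZ, SZ)), SZ)))
  step 6: S(S(S(add(add(SZ, SZ), SZ))))

Answer: after 6 steps: S(S(S(add(add(SZ, SZ), SZ))))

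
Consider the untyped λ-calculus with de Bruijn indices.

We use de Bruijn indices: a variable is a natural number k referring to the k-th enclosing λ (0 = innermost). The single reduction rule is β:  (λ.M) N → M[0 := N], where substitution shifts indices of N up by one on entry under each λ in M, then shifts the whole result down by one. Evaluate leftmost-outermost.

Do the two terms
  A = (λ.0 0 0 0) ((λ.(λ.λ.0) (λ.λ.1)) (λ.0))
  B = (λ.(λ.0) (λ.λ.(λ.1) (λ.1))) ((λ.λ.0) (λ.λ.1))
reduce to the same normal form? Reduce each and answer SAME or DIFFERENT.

Term A:
  start: (λ.0 0 0 0) ((λ.(λ.λ.0) (λ.λ.1)) (λ.0))
  step 1: (λ.(λ.λ.0) (λ.λ.1)) (λ.0) ((λ.(λ.λ.0) (λ.λ.1)) (λ.0)) ((λ.(λ.λ.0) (λ.λ.1)) (λ.0)) ((λ.(λ.λ.0) (λ.λ.1)) (λ.0))
  step 2: (λ.λ.0) (λ.λ.1) ((λ.(λ.λ.0) (λ.λ.1)) (λ.0)) ((λ.(λ.λ.0) (λ.λ.1)) (λ.0)) ((λ.(λ.λ.0) (λ.λ.1)) (λ.0))
  step 3: (λ.0) ((λ.(λ.λ.0) (λ.λ.1)) (λ.0)) ((λ.(λ.λ.0) (λ.λ.1)) (λ.0)) ((λ.(λ.λ.0) (λ.λ.1)) (λ.0))
  step 4: (λ.(λ.λ.0) (λ.λ.1)) (λ.0) ((λ.(λ.λ.0) (λ.λ.1)) (λ.0)) ((λ.(λ.λ.0) (λ.λ.1)) (λ.0))
  step 5: (λ.λ.0) (λ.λ.1) ((λ.(λ.λ.0) (λ.λ.1)) (λ.0)) ((λ.(λ.λ.0) (λ.λ.1)) (λ.0))
  step 6: (λ.0) ((λ.(λ.λ.0) (λ.λ.1)) (λ.0)) ((λ.(λ.λ.0) (λ.λ.1)) (λ.0))
  step 7: (λ.(λ.λ.0) (λ.λ.1)) (λ.0) ((λ.(λ.λ.0) (λ.λ.1)) (λ.0))
  step 8: (λ.λ.0) (λ.λ.1) ((λ.(λ.λ.0) (λ.λ.1)) (λ.0))
  step 9: (λ.0) ((λ.(λ.λ.0) (λ.λ.1)) (λ.0))
  step 10: (λ.(λ.λ.0) (λ.λ.1)) (λ.0)
  step 11: (λ.λ.0) (λ.λ.1)
  step 12: λ.0

Term B:
  start: (λ.(λ.0) (λ.λ.(λ.1) (λ.1))) ((λ.λ.0) (λ.λ.1))
  step 1: (λ.0) (λ.λ.(λ.1) (λ.1))
  step 2: λ.λ.(λ.1) (λ.1)
  step 3: λ.λ.0

Answer: DIFFERENT — A ⇓ λ.0, B ⇓ λ.λ.0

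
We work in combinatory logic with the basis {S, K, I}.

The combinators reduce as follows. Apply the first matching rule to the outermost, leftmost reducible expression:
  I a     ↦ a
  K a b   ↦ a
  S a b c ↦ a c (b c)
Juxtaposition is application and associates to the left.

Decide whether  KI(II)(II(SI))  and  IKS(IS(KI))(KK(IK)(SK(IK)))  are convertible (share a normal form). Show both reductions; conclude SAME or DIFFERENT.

Answer: DIFFERENT — A ⇓ SI, B ⇓ S(K(SKK))

Reduction:
Term A:
  start: KI(II)(II(SI))
  [1] I(II(SI))
  [2] II(SI)
  [3] I(SI)
  [4] SI

Term B:
  start: IKS(IS(KI))(KK(IK)(SK(IK)))
  [1] KS(IS(KI))(KK(IK)(SK(IK)))
  [2] S(KK(IK)(SK(IK)))
  [3] S(K(SK(IK)))
  [4] S(K(SKK))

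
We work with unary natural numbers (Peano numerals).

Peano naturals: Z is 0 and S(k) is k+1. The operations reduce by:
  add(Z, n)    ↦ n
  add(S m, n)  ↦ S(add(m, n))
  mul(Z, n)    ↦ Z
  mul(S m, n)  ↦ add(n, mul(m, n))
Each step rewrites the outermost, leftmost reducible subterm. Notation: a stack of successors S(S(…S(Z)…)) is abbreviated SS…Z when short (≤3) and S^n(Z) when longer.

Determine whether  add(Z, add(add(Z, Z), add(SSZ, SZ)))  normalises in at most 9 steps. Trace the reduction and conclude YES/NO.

Answer: YES — reaches normal form SSSZ in 6 ≤ 9 steps

Reduction:
  start: add(Z, add(add(Z, Z), add(SSZ, SZ)))
  [1] add(add(Z, Z), add(SSZ, SZ))
  [2] add(Z, add(SSZ, SZ))
  [3] add(SSZ, SZ)
  [4] S(add(SZ, SZ))
  [5] S(S(add(Z, SZ)))
  [6] SSSZ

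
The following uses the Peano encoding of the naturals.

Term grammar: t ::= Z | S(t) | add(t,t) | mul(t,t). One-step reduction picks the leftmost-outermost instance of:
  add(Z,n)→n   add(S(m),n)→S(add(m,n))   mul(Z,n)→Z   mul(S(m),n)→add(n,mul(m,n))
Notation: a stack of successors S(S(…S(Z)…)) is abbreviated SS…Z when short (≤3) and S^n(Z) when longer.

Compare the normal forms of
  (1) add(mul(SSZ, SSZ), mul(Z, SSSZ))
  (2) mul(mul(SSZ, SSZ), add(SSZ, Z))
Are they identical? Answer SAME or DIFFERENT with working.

Answer: DIFFERENT — A ⇓ S^4(Z), B ⇓ S^8(Z)

Reduction:
Term A:
  start: add(mul(SSZ, SSZ), mul(Z, SSSZ))
  →1  add(add(SSZ, mul(SZ, SSZ)), mul(Z, SSSZ))
  →2  add(S(add(SZ, mul(SZ, SSZ))), mul(Z, SSSZ))
  →3  S(add(add(SZ, mul(SZ, SSZ)), mul(Z, SSSZ)))
  →4  S(add(S(add(Z, mul(SZ, SSZ))), mul(Z, SSSZ)))
  →5  S(S(add(add(Z, mul(SZ, SSZ)), mul(Z, SSSZ))))
  →6  S(S(add(mul(SZ, SSZ), mul(Z, SSSZ))))
  →7  S(S(add(add(SSZ, mul(Z, SSZ)), mul(Z, SSSZ))))
  →8  S(S(add(S(add(SZ, mul(Z, SSZ))), mul(Z, SSSZ))))
  →9  S(S(S(add(add(SZ, mul(Z, SSZ)), mul(Z, SSSZ)))))
  →10  S(S(S(add(S(add(Z, mul(Z, SSZ))), mul(Z, SSSZ)))))
  →11  S(S(S(S(add(add(Z, mul(Z, SSZ)), mul(Z, SSSZ))))))
  →12  S(S(S(S(add(mul(Z, SSZ), mul(Z, SSSZ))))))
  →13  S(S(S(S(add(Z, mul(Z, SSSZ))))))
  →14  S(S(S(S(mul(Z, SSSZ)))))
  →15  S^4(Z)

Term B:
  start: mul(mul(SSZ, SSZ), add(SSZ, Z))
  →1  mul(add(SSZ, mul(SZ, SSZ)), add(SSZ, Z))
  →2  mul(S(add(SZ, mul(SZ, SSZ))), add(SSZ, Z))
  →3  add(add(SSZ, Z), mul(add(SZ, mul(SZ, SSZ)), add(SSZ, Z)))
  →4  add(S(add(SZ, Z)), mul(add(SZ, mul(SZ, SSZ)), add(SSZ, Z)))
  →5  S(add(add(SZ, Z), mul(add(SZ, mul(SZ, SSZ)), add(SSZ, Z))))
  →6  S(add(S(add(Z, Z)), mul(add(SZ, mul(SZ, SSZ)), add(SSZ, Z))))
  →7  S(S(add(add(Z, Z), mul(add(SZ, mul(SZ, SSZ)), add(SSZ, Z)))))
  →8  S(S(add(Z, mul(add(SZ, mul(SZ, SSZ)), add(SSZ, Z)))))
  →9  S(S(mul(add(SZ, mul(SZ, SSZ)), add(SSZ, Z))))
  →10  S(S(mul(S(add(Z, mul(SZ, SSZ))), add(SSZ, Z))))
  →11  S(S(add(add(SSZ, Z), mul(add(Z, mul(SZ, SSZ)), add(SSZ, Z)))))
  →12  S(S(add(S(add(SZ, Z)), mul(add(Z, mul(SZ, SSZ)), add(SSZ, Z)))))
  →13  S(S(S(add(add(SZ, Z), mul(add(Z, mul(SZ, SSZ)), add(SSZ, Z))))))
  →14  S(S(S(add(S(add(Z, Z)), mul(add(Z, mul(SZ, SSZ)), add(SSZ, Z))))))
  →15  S(S(S(S(add(add(Z, Z), mul(add(Z, mul(SZ, SSZ)), add(SSZ, Z)))))))
  →16  S(S(S(S(add(Z, mul(add(Z, mul(SZ, SSZ)), add(SSZ, Z)))))))
  →17  S(S(S(S(mul(add(Z, mul(SZ, SSZ)), add(SSZ, Z))))))
  →18  S(S(S(S(mul(mul(SZ, SSZ), add(SSZ, Z))))))
  →19  S(S(S(S(mul(add(SSZ, mul(Z, SSZ)), add(SSZ, Z))))))
  →20  S(S(S(S(mul(S(add(SZ, mul(Z, SSZ))), add(SSZ, Z))))))
  →21  S(S(S(S(add(add(SSZ, Z), mul(add(SZ, mul(Z, SSZ)), add(SSZ, Z)))))))
  →22  S(S(S(S(add(S(add(SZ, Z)), mul(add(SZ, mul(Z, SSZ)), add(SSZ, Z)))))))
  →23  S(S(S(S(S(add(add(SZ, Z), mul(add(SZ, mul(Z, SSZ)), add(SSZ, Z))))))))
  →24  S(S(S(S(S(add(S(add(Z, Z)), mul(add(SZ, mul(Z, SSZ)), add(SSZ, Z))))))))
  →25  S(S(S(S(S(S(add(add(Z, Z), mul(add(SZ, mul(Z, SSZ)), add(SSZ, Z)))))))))
  →26  S(S(S(S(S(S(add(Z, mul(add(SZ, mul(Z, SSZ)), add(SSZ, Z)))))))))
  →27  S(S(S(S(S(S(mul(add(SZ, mul(Z, SSZ)), add(SSZ, Z))))))))
  →28  S(S(S(S(S(S(mul(S(add(Z, mul(Z, SSZ))), add(SSZ, Z))))))))
  →29  S(S(S(S(S(S(add(add(SSZ, Z), mul(add(Z, mul(Z, SSZ)), add(SSZ, Z)))))))))
  →30  S(S(S(S(S(S(add(S(add(SZ, Z)), mul(add(Z, mul(Z, SSZ)), add(SSZ, Z)))))))))
  →31  S(S(S(S(S(S(S(add(add(SZ, Z), mul(add(Z, mul(Z, SSZ)), add(SSZ, Z))))))))))
  →32  S(S(S(S(S(S(S(add(S(add(Z, Z)), mul(add(Z, mul(Z, SSZ)), add(SSZ, Z))))))))))
  →33  S(S(S(S(S(S(S(S(add(add(Z, Z), mul(add(Z, mul(Z, SSZ)), add(SSZ, Z)))))))))))
  →34  S(S(S(S(S(S(S(S(add(Z, mul(add(Z, mul(Z, SSZ)), add(SSZ, Z)))))))))))
  →35  S(S(S(S(S(S(S(S(mul(add(Z, mul(Z, SSZ)), add(SSZ, Z))))))))))
  →36  S(S(S(S(S(S(S(S(mul(mul(Z, SSZ), add(SSZ, Z))))))))))
  →37  S(S(S(S(S(S(S(S(mul(Z, add(SSZ, Z))))))))))
  →38  S^8(Z)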